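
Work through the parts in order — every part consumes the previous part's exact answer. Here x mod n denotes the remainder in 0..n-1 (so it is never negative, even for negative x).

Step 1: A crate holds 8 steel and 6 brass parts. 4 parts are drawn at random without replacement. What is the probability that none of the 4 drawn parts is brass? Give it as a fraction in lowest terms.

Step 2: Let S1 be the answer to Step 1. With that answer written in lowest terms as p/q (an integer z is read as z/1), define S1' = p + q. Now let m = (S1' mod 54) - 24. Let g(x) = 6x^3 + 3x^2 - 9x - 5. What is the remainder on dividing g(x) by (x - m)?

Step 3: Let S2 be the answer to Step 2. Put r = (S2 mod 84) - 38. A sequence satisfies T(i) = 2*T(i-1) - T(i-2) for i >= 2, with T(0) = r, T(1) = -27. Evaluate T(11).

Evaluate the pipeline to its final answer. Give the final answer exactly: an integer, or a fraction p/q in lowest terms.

-707

Step 1: total draws C(14,4) = 1001; favorable C(8,4) = 70; P = 10/143; answer 10/143
Step 2: S1 = 10/143; threaded value p + q = 153; m = 21; remainder = value at the root: 6*(21)^3 + 3*(21)^2 - 9*(21)^1 - 5 = (55566) + (1323) + (-189) + (-5) = 56695; answer 56695
Step 3: S2 = 56695; r = 41; T(2) = 2*(-27) - 1*(41) = -95; iterating: T(2)=-95, T(3)=-163, T(4)=-231, T(5)=-299, T(6)=-367, T(7)=-435, T(8)=-503, T(9)=-571, T(10)=-639, T(11)=-707; answer -707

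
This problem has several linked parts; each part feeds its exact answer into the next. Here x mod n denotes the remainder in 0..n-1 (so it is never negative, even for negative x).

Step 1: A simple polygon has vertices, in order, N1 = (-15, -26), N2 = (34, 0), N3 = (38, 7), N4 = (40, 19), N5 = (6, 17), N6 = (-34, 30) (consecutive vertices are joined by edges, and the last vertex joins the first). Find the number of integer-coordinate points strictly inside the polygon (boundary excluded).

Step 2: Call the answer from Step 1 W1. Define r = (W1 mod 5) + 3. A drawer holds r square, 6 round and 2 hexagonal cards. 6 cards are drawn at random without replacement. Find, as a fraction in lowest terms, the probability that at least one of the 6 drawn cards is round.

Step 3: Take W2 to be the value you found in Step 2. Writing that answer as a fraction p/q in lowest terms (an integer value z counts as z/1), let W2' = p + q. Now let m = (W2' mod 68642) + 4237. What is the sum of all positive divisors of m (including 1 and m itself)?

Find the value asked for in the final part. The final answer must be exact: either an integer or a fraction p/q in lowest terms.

Step 1: cross terms: (-15*0 - 34*-26)=884, (34*7 - 38*0)=238, (38*19 - 40*7)=442, (40*17 - 6*19)=566, (6*30 - -34*17)=758, (-34*-26 - -15*30)=1334; twice the area = |4222| = 4222; area = 2111; boundary points = 1 + 1 + 2 + 2 + 1 + 1 = 8; strictly interior points = area - boundary/2 + 1 = 2108; answer 2108
Step 2: W1 = 2108; r = 6; total draws C(14,6) = 3003; complement C(8,6) = 28; favorable 3003 - 28 = 2975; P = 425/429; answer 425/429
Step 3: W2 = 425/429; threaded value p + q = 854; m = 5091; 5091 = 3 * 1697; sigma = (1 + 3) * (1 + 1697) = 4 * 1698 = 6792; answer 6792

6792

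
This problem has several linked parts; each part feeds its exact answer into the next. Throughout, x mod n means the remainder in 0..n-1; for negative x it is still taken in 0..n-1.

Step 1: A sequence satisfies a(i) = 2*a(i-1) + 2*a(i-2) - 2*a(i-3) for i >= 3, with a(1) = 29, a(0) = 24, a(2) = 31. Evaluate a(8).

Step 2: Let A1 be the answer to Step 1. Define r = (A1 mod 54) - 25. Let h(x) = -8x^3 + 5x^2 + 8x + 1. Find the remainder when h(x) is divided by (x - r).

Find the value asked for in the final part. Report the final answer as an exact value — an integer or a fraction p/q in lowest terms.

-121674

Step 1: a(3) = 2*(31) + 2*(29) - 2*(24) = 72; iterating: a(3)=72, a(4)=148, a(5)=378, a(6)=908, a(7)=2276, a(8)=5612; answer 5612
Step 2: A1 = 5612; r = 25; remainder = value at the root: -8*(25)^3 + 5*(25)^2 + 8*(25)^1 + 1 = (-125000) + (3125) + (200) + (1) = -121674; answer -121674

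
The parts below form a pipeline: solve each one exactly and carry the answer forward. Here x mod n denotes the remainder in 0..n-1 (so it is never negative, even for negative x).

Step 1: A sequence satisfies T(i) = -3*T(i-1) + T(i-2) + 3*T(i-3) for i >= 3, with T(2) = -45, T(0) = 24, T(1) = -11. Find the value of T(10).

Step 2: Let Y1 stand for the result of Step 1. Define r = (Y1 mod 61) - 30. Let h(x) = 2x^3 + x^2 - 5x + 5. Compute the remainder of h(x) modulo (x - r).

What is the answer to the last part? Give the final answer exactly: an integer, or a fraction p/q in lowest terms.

-361

Step 1: T(3) = -3*(-45) + 1*(-11) + 3*(24) = 196; iterating: T(3)=196, T(4)=-666, T(5)=2059, T(6)=-6255, T(7)=18826, T(8)=-56556, T(9)=169729, T(10)=-509265; answer -509265
Step 2: Y1 = -509265; r = -6; remainder = value at the root: 2*(-6)^3 + 1*(-6)^2 - 5*(-6)^1 + 5 = (-432) + (36) + (30) + (5) = -361; answer -361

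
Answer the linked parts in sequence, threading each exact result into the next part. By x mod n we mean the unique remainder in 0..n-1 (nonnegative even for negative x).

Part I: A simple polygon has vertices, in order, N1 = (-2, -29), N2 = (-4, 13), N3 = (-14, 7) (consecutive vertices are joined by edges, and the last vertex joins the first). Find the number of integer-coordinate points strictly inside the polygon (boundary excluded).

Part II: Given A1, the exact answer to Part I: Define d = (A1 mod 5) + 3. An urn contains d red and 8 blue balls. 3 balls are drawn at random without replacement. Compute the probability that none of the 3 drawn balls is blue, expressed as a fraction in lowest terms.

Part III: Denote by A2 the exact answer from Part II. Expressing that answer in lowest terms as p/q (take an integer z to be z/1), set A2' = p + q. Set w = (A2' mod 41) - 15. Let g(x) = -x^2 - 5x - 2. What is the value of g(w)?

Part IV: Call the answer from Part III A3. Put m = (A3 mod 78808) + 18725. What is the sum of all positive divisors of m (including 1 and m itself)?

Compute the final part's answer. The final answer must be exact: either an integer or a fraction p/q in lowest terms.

Part I: cross terms: (-2*13 - -4*-29)=-142, (-4*7 - -14*13)=154, (-14*-29 - -2*7)=420; twice the area = |432| = 432; area = 216; boundary points = 2 + 2 + 12 = 16; strictly interior points = area - boundary/2 + 1 = 209; answer 209
Part II: A1 = 209; d = 7; total draws C(15,3) = 455; favorable C(7,3) = 35; P = 1/13; answer 1/13
Part III: A2 = 1/13; threaded value p + q = 14; w = -1; -1*(-1)^2 - 5*(-1)^1 - 2 = (-1) + (5) + (-2) = 2; answer 2
Part IV: A3 = 2; m = 18727; 18727 = 61 * 307; sigma = (1 + 61) * (1 + 307) = 62 * 308 = 19096; answer 19096

19096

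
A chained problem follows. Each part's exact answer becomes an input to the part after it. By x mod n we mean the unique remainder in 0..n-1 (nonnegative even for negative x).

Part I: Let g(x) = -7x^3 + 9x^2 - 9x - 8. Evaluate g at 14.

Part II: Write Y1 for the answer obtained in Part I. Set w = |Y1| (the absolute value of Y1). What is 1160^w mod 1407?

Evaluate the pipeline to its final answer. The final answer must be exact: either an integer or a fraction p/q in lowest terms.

Part I: -7*(14)^3 + 9*(14)^2 - 9*(14)^1 - 8 = (-19208) + (1764) + (-126) + (-8) = -17578; answer -17578
Part II: Y1 = -17578; w = 17578; squarings mod 1407: 1160^1=1160, 1160^2=508, 1160^4=583, 1160^8=802, 1160^16=205, 1160^32=1222, 1160^64=457, 1160^128=613, 1160^256=100, 1160^512=151, 1160^1024=289, 1160^2048=508, 1160^4096=583, 1160^8192=802, 1160^16384=205; 1160^17578 = 1160^2 * 1160^8 * 1160^32 * 1160^128 * 1160^1024 * 1160^16384 = 163 (mod 1407); answer 163

163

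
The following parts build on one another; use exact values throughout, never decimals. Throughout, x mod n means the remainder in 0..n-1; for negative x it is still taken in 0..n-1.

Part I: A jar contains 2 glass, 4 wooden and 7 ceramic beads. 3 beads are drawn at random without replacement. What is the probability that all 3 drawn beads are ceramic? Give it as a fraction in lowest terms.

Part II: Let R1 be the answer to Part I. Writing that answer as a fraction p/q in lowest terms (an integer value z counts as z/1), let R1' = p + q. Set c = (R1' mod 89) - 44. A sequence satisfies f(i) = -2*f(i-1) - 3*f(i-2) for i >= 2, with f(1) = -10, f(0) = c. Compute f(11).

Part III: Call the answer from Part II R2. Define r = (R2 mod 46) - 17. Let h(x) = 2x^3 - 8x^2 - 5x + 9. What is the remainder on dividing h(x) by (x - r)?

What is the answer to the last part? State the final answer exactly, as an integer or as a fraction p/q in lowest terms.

Part I: total draws C(13,3) = 286; favorable C(7,3) = 35; P = 35/286; answer 35/286
Part II: R1 = 35/286; threaded value p + q = 321; c = 10; f(2) = -2*(-10) - 3*(10) = -10; iterating: f(2)=-10, f(3)=50, f(4)=-70, f(5)=-10, f(6)=230, f(7)=-430, f(8)=170, f(9)=950, f(10)=-2410, f(11)=1970; answer 1970
Part III: R2 = 1970; r = 21; remainder = value at the root: 2*(21)^3 - 8*(21)^2 - 5*(21)^1 + 9 = (18522) + (-3528) + (-105) + (9) = 14898; answer 14898

14898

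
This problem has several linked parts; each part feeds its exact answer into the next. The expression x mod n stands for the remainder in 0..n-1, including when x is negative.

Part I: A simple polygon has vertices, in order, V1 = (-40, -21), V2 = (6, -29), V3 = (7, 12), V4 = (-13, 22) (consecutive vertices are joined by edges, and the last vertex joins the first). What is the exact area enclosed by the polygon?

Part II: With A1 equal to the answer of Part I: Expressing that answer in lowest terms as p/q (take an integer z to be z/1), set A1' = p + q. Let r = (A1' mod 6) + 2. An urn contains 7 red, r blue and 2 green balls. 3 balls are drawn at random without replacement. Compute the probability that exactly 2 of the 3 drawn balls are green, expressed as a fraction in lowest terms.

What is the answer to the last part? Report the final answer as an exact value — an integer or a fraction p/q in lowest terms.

Part I: cross terms: (-40*-29 - 6*-21)=1286, (6*12 - 7*-29)=275, (7*22 - -13*12)=310, (-13*-21 - -40*22)=1153; twice the area = |3024| = 3024; area = 1512; answer 1512
Part II: A1 = 1512; threaded value p + q = 1513; r = 3; total draws C(12,3) = 220; favorable C(2,2)*C(10,1) = 10; P = 1/22; answer 1/22

1/22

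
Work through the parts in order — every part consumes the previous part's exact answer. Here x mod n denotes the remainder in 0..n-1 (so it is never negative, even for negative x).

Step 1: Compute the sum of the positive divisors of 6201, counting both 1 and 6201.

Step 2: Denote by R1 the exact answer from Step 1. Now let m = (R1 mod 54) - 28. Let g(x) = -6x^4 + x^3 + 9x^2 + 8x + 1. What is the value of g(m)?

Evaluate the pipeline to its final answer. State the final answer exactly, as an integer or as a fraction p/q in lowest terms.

-3703055

Step 1: 6201 = 3^2 * 13 * 53; sigma = (1 + 3 + 9) * (1 + 13) * (1 + 53) = 13 * 14 * 54 = 9828; answer 9828
Step 2: R1 = 9828; m = -28; -6*(-28)^4 + 1*(-28)^3 + 9*(-28)^2 + 8*(-28)^1 + 1 = (-3687936) + (-21952) + (7056) + (-224) + (1) = -3703055; answer -3703055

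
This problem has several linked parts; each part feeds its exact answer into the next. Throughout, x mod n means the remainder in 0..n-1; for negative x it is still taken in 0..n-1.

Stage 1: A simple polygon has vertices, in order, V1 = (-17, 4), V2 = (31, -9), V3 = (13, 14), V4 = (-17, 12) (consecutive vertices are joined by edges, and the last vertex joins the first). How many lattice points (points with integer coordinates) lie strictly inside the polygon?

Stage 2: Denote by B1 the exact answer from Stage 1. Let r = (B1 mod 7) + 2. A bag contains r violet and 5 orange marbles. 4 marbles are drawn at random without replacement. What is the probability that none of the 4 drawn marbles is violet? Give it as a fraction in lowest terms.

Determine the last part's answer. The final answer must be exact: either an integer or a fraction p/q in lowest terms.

1/66

Stage 1: cross terms: (-17*-9 - 31*4)=29, (31*14 - 13*-9)=551, (13*12 - -17*14)=394, (-17*4 - -17*12)=136; twice the area = |1110| = 1110; area = 555; boundary points = 1 + 1 + 2 + 8 = 12; strictly interior points = area - boundary/2 + 1 = 550; answer 550
Stage 2: B1 = 550; r = 6; total draws C(11,4) = 330; favorable C(5,4) = 5; P = 1/66; answer 1/66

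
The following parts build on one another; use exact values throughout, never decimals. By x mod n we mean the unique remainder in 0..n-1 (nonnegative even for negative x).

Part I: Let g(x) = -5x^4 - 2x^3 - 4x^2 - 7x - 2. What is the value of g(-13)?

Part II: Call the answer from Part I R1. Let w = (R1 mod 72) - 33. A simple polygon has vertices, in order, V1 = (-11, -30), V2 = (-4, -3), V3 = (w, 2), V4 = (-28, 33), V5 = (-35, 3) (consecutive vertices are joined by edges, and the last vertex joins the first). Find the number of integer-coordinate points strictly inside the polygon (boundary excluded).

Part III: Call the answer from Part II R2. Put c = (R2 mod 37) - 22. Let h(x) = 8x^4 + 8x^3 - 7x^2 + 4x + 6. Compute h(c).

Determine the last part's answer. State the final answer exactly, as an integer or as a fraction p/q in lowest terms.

Part I: -5*(-13)^4 - 2*(-13)^3 - 4*(-13)^2 - 7*(-13)^1 - 2 = (-142805) + (4394) + (-676) + (91) + (-2) = -138998; answer -138998
Part II: R1 = -138998; w = 1; cross terms: (-11*-3 - -4*-30)=-87, (-4*2 - 1*-3)=-5, (1*33 - -28*2)=89, (-28*3 - -35*33)=1071, (-35*-30 - -11*3)=1083; twice the area = |2151| = 2151; area = 2151/2; boundary points = 1 + 5 + 1 + 1 + 3 = 11; strictly interior points = area - boundary/2 + 1 = 1071; answer 1071
Part III: R2 = 1071; c = 13; 8*(13)^4 + 8*(13)^3 - 7*(13)^2 + 4*(13)^1 + 6 = (228488) + (17576) + (-1183) + (52) + (6) = 244939; answer 244939

244939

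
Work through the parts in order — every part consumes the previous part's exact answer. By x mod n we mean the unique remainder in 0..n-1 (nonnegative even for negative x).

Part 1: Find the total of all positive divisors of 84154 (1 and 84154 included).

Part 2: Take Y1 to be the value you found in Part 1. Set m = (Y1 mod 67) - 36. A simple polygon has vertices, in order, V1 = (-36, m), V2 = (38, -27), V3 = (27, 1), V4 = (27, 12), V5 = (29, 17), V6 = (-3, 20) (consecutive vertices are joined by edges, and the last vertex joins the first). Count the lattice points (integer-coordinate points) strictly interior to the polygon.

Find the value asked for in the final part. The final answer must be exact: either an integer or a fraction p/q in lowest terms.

Part 1: 84154 = 2 * 7 * 6011; sigma = (1 + 2) * (1 + 7) * (1 + 6011) = 3 * 8 * 6012 = 144288; answer 144288
Part 2: Y1 = 144288; m = 1; cross terms: (-36*-27 - 38*1)=934, (38*1 - 27*-27)=767, (27*12 - 27*1)=297, (27*17 - 29*12)=111, (29*20 - -3*17)=631, (-3*1 - -36*20)=717; twice the area = |3457| = 3457; area = 3457/2; boundary points = 2 + 1 + 11 + 1 + 1 + 1 = 17; strictly interior points = area - boundary/2 + 1 = 1721; answer 1721

1721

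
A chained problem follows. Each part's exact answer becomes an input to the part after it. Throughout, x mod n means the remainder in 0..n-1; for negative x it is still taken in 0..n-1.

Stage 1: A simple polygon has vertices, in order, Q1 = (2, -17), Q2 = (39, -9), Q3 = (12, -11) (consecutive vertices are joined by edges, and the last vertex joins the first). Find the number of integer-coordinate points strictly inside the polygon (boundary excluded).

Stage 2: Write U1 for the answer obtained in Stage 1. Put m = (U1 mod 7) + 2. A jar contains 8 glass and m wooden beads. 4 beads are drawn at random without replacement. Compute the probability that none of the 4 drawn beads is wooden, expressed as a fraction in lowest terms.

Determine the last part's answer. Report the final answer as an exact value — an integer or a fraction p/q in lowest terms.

1/3

Stage 1: cross terms: (2*-9 - 39*-17)=645, (39*-11 - 12*-9)=-321, (12*-17 - 2*-11)=-182; twice the area = |142| = 142; area = 71; boundary points = 1 + 1 + 2 = 4; strictly interior points = area - boundary/2 + 1 = 70; answer 70
Stage 2: U1 = 70; m = 2; total draws C(10,4) = 210; favorable C(8,4) = 70; P = 1/3; answer 1/3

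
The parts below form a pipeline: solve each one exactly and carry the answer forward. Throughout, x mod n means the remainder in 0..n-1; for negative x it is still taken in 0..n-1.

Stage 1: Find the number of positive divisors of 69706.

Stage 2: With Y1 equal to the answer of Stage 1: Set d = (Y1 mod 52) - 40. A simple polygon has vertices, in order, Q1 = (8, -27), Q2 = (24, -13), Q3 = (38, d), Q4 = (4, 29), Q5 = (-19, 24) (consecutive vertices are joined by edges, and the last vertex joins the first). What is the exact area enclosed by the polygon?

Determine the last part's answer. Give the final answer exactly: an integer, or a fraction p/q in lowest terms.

Stage 1: 69706 = 2 * 7 * 13 * 383; number of divisors = (1+1) * (1+1) * (1+1) * (1+1) = 16; answer 16
Stage 2: Y1 = 16; d = -24; cross terms: (8*-13 - 24*-27)=544, (24*-24 - 38*-13)=-82, (38*29 - 4*-24)=1198, (4*24 - -19*29)=647, (-19*-27 - 8*24)=321; twice the area = |2628| = 2628; area = 1314; answer 1314

1314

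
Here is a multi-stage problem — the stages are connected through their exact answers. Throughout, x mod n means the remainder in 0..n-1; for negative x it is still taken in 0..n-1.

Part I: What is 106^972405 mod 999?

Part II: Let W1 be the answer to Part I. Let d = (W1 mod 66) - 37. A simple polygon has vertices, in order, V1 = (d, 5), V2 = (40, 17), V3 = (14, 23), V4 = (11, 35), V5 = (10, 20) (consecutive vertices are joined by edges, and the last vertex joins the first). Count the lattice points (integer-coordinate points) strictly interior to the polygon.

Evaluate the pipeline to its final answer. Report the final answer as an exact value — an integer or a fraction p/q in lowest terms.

Part I: squarings mod 999: 106^1=106, 106^2=247, 106^4=70, 106^8=904, 106^16=34, 106^32=157, 106^64=673, 106^128=382, 106^256=70, 106^512=904, 106^1024=34, 106^2048=157, 106^4096=673, 106^8192=382, 106^16384=70, 106^32768=904, 106^65536=34, 106^131072=157, 106^262144=673, 106^524288=382; 106^972405 = 106^1 * 106^4 * 106^16 * 106^32 * 106^64 * 106^512 * 106^1024 * 106^4096 * 106^16384 * 106^32768 * 106^131072 * 106^262144 * 106^524288 = 919 (mod 999); answer 919
Part II: W1 = 919; d = 24; cross terms: (24*17 - 40*5)=208, (40*23 - 14*17)=682, (14*35 - 11*23)=237, (11*20 - 10*35)=-130, (10*5 - 24*20)=-430; twice the area = |567| = 567; area = 567/2; boundary points = 4 + 2 + 3 + 1 + 1 = 11; strictly interior points = area - boundary/2 + 1 = 279; answer 279

279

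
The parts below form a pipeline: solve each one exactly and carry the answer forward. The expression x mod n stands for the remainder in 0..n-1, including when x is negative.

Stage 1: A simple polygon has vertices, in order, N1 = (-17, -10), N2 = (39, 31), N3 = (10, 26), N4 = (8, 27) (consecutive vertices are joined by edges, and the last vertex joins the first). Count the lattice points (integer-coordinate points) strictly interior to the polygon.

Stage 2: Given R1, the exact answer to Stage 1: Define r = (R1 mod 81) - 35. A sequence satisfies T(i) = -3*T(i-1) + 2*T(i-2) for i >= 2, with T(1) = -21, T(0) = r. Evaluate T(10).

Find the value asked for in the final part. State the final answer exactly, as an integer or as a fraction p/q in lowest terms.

867519

Stage 1: cross terms: (-17*31 - 39*-10)=-137, (39*26 - 10*31)=704, (10*27 - 8*26)=62, (8*-10 - -17*27)=379; twice the area = |1008| = 1008; area = 504; boundary points = 1 + 1 + 1 + 1 = 4; strictly interior points = area - boundary/2 + 1 = 503; answer 503
Stage 2: R1 = 503; r = -18; T(2) = -3*(-21) + 2*(-18) = 27; iterating: T(2)=27, T(3)=-123, T(4)=423, T(5)=-1515, T(6)=5391, T(7)=-19203, T(8)=68391, T(9)=-243579, T(10)=867519; answer 867519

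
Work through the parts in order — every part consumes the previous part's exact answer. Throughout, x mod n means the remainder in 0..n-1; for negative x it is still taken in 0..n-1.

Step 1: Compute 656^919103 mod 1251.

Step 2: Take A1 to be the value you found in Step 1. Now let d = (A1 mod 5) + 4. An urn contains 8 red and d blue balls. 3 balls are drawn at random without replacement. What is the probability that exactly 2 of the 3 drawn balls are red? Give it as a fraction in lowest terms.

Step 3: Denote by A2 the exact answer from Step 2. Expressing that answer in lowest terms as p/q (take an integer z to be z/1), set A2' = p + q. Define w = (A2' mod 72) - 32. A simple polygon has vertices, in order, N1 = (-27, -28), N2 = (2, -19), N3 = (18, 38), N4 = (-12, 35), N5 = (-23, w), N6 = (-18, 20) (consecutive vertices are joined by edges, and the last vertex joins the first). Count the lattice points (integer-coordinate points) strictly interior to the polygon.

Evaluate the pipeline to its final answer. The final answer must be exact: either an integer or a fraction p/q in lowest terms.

1688

Step 1: squarings mod 1251: 656^1=656, 656^2=1243, 656^4=64, 656^8=343, 656^16=55, 656^32=523, 656^64=811, 656^128=946, 656^256=451, 656^512=739, 656^1024=685, 656^2048=100, 656^4096=1243, 656^8192=64, 656^16384=343, 656^32768=55, 656^65536=523, 656^131072=811, 656^262144=946, 656^524288=451; 656^919103 = 656^1 * 656^2 * 656^4 * 656^8 * 656^16 * 656^32 * 656^512 * 656^1024 * 656^131072 * 656^262144 * 656^524288 = 557 (mod 1251); answer 557
Step 2: A1 = 557; d = 6; total draws C(14,3) = 364; favorable C(8,2)*C(6,1) = 168; P = 6/13; answer 6/13
Step 3: A2 = 6/13; threaded value p + q = 19; w = -13; cross terms: (-27*-19 - 2*-28)=569, (2*38 - 18*-19)=418, (18*35 - -12*38)=1086, (-12*-13 - -23*35)=961, (-23*20 - -18*-13)=-694, (-18*-28 - -27*20)=1044; twice the area = |3384| = 3384; area = 1692; boundary points = 1 + 1 + 3 + 1 + 1 + 3 = 10; strictly interior points = area - boundary/2 + 1 = 1688; answer 1688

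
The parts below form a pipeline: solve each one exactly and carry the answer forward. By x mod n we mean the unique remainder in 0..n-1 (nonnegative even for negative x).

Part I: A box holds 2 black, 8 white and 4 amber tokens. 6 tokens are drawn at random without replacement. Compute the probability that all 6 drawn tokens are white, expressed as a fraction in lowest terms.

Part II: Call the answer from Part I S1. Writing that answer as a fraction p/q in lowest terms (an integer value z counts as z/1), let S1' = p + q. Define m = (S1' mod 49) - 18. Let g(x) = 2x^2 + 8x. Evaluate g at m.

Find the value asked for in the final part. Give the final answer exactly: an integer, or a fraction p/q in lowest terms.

Part I: total draws C(14,6) = 3003; favorable C(8,6) = 28; P = 4/429; answer 4/429
Part II: S1 = 4/429; threaded value p + q = 433; m = 23; 2*(23)^2 + 8*(23)^1 = (1058) + (184) = 1242; answer 1242

1242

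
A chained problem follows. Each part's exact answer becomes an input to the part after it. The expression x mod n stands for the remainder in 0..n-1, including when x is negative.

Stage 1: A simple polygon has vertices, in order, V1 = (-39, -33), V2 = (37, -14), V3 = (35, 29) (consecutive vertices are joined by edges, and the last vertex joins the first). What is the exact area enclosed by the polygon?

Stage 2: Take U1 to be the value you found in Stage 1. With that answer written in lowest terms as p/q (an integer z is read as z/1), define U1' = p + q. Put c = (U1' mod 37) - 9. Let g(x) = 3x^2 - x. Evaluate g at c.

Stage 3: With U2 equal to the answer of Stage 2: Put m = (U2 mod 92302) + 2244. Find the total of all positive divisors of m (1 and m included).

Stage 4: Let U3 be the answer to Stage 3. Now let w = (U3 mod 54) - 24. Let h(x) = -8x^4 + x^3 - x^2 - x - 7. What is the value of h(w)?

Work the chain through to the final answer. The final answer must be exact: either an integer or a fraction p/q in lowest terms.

-2668591

Stage 1: cross terms: (-39*-14 - 37*-33)=1767, (37*29 - 35*-14)=1563, (35*-33 - -39*29)=-24; twice the area = |3306| = 3306; area = 1653; answer 1653
Stage 2: U1 = 1653; threaded value p + q = 1654; c = 17; 3*(17)^2 - 1*(17)^1 = (867) + (-17) = 850; answer 850
Stage 3: U2 = 850; m = 3094; 3094 = 2 * 7 * 13 * 17; sigma = (1 + 2) * (1 + 7) * (1 + 13) * (1 + 17) = 3 * 8 * 14 * 18 = 6048; answer 6048
Stage 4: U3 = 6048; w = -24; -8*(-24)^4 + 1*(-24)^3 - 1*(-24)^2 - 1*(-24)^1 - 7 = (-2654208) + (-13824) + (-576) + (24) + (-7) = -2668591; answer -2668591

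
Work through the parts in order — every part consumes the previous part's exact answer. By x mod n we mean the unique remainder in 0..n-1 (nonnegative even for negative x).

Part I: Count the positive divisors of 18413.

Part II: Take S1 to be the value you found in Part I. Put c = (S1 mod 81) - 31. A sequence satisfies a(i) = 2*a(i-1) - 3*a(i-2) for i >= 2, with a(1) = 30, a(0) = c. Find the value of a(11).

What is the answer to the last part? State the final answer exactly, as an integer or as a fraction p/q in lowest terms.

Part I: 18413 is prime, so its only divisors are 1 and 18413; count = 2; answer 2
Part II: S1 = 2; c = -29; a(2) = 2*(30) - 3*(-29) = 147; iterating: a(2)=147, a(3)=204, a(4)=-33, a(5)=-678, a(6)=-1257, a(7)=-480, a(8)=2811, a(9)=7062, a(10)=5691, a(11)=-9804; answer -9804

-9804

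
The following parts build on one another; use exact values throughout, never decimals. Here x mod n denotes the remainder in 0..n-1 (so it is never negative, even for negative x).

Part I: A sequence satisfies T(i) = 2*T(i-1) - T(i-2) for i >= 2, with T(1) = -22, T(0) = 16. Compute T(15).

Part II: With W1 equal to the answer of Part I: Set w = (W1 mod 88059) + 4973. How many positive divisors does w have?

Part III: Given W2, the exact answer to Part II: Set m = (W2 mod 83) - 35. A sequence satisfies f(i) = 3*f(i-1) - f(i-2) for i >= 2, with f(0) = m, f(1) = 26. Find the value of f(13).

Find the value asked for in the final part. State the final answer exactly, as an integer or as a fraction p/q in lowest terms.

4408154

Part I: T(2) = 2*(-22) - 1*(16) = -60; iterating: T(2)=-60, T(3)=-98, T(4)=-136, T(5)=-174, T(6)=-212, T(7)=-250, T(8)=-288, T(9)=-326, T(10)=-364, T(11)=-402, T(12)=-440, T(13)=-478, T(14)=-516, T(15)=-554; answer -554
Part II: W1 = -554; w = 92478; 92478 = 2 * 3 * 15413; number of divisors = (1+1) * (1+1) * (1+1) = 8; answer 8
Part III: W2 = 8; m = -27; f(2) = 3*(26) - 1*(-27) = 105; iterating: f(2)=105, f(3)=289, f(4)=762, f(5)=1997, f(6)=5229, f(7)=13690, f(8)=35841, f(9)=93833, f(10)=245658, f(11)=643141, f(12)=1683765, f(13)=4408154; answer 4408154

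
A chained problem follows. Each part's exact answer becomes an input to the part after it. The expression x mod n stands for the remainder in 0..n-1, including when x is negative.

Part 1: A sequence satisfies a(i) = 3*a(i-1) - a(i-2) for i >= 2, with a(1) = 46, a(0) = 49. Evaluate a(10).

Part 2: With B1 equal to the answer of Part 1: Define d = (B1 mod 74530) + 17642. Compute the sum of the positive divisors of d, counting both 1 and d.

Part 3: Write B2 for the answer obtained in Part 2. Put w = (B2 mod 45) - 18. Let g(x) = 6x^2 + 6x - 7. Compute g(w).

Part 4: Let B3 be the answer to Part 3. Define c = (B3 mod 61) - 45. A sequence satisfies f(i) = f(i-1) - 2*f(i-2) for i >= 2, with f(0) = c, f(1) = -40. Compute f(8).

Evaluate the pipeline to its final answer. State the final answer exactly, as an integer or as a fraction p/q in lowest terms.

330

Part 1: a(2) = 3*(46) - 1*(49) = 89; iterating: a(2)=89, a(3)=221, a(4)=574, a(5)=1501, a(6)=3929, a(7)=10286, a(8)=26929, a(9)=70501, a(10)=184574; answer 184574
Part 2: B1 = 184574; d = 53156; 53156 = 2^2 * 97 * 137; sigma = (1 + 2 + 4) * (1 + 97) * (1 + 137) = 7 * 98 * 138 = 94668; answer 94668
Part 3: B2 = 94668; w = 15; 6*(15)^2 + 6*(15)^1 - 7 = (1350) + (90) + (-7) = 1433; answer 1433
Part 4: B3 = 1433; c = -15; f(2) = 1*(-40) - 2*(-15) = -10; iterating: f(2)=-10, f(3)=70, f(4)=90, f(5)=-50, f(6)=-230, f(7)=-130, f(8)=330; answer 330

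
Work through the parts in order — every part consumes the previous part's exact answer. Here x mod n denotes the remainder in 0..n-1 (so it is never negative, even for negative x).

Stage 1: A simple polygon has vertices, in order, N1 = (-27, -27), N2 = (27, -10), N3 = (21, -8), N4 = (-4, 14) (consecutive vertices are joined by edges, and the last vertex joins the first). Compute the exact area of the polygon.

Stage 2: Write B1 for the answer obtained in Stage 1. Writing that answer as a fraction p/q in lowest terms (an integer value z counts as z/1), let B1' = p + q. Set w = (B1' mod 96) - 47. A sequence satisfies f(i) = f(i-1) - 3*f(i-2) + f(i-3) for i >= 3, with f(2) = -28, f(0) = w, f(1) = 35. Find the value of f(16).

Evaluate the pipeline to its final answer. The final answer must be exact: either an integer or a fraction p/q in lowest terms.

Stage 1: cross terms: (-27*-10 - 27*-27)=999, (27*-8 - 21*-10)=-6, (21*14 - -4*-8)=262, (-4*-27 - -27*14)=486; twice the area = |1741| = 1741; area = 1741/2; answer 1741/2
Stage 2: B1 = 1741/2; threaded value p + q = 1743; w = -32; f(3) = 1*(-28) - 3*(35) + 1*(-32) = -165; iterating: f(3)=-165, f(4)=-46, f(5)=421, f(6)=394, f(7)=-915, f(8)=-1676, f(9)=1463, f(10)=5576, f(11)=-489, f(12)=-15754, f(13)=-8711, f(14)=38062, f(15)=48441, f(16)=-74456; answer -74456

-74456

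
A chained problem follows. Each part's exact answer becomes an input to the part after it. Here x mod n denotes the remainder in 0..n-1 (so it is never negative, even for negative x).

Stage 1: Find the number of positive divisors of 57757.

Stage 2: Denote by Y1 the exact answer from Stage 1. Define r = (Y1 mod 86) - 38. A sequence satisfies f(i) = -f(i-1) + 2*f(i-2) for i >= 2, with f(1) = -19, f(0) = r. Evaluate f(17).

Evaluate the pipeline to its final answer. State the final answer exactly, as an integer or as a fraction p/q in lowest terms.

Stage 1: 57757 = 7 * 37 * 223; number of divisors = (1+1) * (1+1) * (1+1) = 8; answer 8
Stage 2: Y1 = 8; r = -30; f(2) = -1*(-19) + 2*(-30) = -41; iterating: f(2)=-41, f(3)=3, f(4)=-85, f(5)=91, f(6)=-261, f(7)=443, f(8)=-965, f(9)=1851, f(10)=-3781, f(11)=7483, f(12)=-15045, f(13)=30011, f(14)=-60101, f(15)=120123, f(16)=-240325, f(17)=480571; answer 480571

480571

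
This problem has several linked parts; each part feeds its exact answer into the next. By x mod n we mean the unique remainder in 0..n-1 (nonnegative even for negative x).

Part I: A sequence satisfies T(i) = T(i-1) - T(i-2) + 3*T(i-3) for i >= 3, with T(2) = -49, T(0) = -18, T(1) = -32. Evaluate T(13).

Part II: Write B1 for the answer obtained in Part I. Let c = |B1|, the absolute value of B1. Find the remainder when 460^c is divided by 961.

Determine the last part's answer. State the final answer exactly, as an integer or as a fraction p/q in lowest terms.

800

Part I: T(3) = 1*(-49) - 1*(-32) + 3*(-18) = -71; iterating: T(3)=-71, T(4)=-118, T(5)=-194, T(6)=-289, T(7)=-449, T(8)=-742, T(9)=-1160, T(10)=-1765, T(11)=-2831, T(12)=-4546, T(13)=-7010; answer -7010
Part II: B1 = -7010; c = 7010; squarings mod 961: 460^1=460, 460^2=180, 460^4=687, 460^8=118, 460^16=470, 460^32=831, 460^64=563, 460^128=800, 460^256=935, 460^512=676, 460^1024=501, 460^2048=180, 460^4096=687; 460^7010 = 460^2 * 460^32 * 460^64 * 460^256 * 460^512 * 460^2048 * 460^4096 = 800 (mod 961); answer 800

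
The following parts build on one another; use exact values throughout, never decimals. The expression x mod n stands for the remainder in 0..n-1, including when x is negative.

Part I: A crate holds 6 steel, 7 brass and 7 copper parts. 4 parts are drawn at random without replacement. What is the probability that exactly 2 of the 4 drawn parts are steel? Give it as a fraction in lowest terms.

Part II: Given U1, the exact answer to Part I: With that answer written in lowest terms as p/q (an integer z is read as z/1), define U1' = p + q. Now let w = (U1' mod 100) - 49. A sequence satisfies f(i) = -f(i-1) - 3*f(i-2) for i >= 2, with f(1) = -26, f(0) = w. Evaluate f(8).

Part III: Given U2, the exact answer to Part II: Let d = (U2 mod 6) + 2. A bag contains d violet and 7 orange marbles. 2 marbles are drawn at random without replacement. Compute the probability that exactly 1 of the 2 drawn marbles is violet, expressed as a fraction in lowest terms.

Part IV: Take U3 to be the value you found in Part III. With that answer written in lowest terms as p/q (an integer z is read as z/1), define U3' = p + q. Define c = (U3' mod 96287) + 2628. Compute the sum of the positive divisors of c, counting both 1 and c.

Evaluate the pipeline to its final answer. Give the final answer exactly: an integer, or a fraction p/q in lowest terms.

Part I: total draws C(20,4) = 4845; favorable C(6,2)*C(14,2) = 1365; P = 91/323; answer 91/323
Part II: U1 = 91/323; threaded value p + q = 414; w = -35; f(2) = -1*(-26) - 3*(-35) = 131; iterating: f(2)=131, f(3)=-53, f(4)=-340, f(5)=499, f(6)=521, f(7)=-2018, f(8)=455; answer 455
Part III: U2 = 455; d = 7; total draws C(14,2) = 91; favorable C(7,1)*C(7,1) = 49; P = 7/13; answer 7/13
Part IV: U3 = 7/13; threaded value p + q = 20; c = 2648; 2648 = 2^3 * 331; sigma = (1 + 2 + 4 + 8) * (1 + 331) = 15 * 332 = 4980; answer 4980

4980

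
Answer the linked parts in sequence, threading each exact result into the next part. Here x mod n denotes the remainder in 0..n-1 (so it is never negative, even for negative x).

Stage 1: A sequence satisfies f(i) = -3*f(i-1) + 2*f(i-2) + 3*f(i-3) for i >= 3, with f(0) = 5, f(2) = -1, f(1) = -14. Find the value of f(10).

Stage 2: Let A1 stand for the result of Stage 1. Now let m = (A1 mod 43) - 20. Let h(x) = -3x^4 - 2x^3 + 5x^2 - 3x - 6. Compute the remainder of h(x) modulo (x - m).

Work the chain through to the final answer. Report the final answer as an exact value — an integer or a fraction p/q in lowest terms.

-3264

Stage 1: f(3) = -3*(-1) + 2*(-14) + 3*(5) = -10; iterating: f(3)=-10, f(4)=-14, f(5)=19, f(6)=-115, f(7)=341, f(8)=-1196, f(9)=3925, f(10)=-13144; answer -13144
Stage 2: A1 = -13144; m = -6; remainder = value at the root: -3*(-6)^4 - 2*(-6)^3 + 5*(-6)^2 - 3*(-6)^1 - 6 = (-3888) + (432) + (180) + (18) + (-6) = -3264; answer -3264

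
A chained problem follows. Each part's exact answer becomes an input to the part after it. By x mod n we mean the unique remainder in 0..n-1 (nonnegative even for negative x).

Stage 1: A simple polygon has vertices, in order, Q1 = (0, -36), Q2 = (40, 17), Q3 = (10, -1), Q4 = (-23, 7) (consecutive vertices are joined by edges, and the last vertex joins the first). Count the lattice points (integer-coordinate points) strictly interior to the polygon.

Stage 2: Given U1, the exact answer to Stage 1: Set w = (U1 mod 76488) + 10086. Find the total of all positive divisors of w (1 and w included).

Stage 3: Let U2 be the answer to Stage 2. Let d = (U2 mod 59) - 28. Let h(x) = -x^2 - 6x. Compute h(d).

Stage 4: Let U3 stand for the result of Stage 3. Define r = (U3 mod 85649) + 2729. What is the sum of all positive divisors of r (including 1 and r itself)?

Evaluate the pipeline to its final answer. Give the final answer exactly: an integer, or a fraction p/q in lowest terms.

Stage 1: cross terms: (0*17 - 40*-36)=1440, (40*-1 - 10*17)=-210, (10*7 - -23*-1)=47, (-23*-36 - 0*7)=828; twice the area = |2105| = 2105; area = 2105/2; boundary points = 1 + 6 + 1 + 1 = 9; strictly interior points = area - boundary/2 + 1 = 1049; answer 1049
Stage 2: U1 = 1049; w = 11135; 11135 = 5 * 17 * 131; sigma = (1 + 5) * (1 + 17) * (1 + 131) = 6 * 18 * 132 = 14256; answer 14256
Stage 3: U2 = 14256; d = 9; -1*(9)^2 - 6*(9)^1 = (-81) + (-54) = -135; answer -135
Stage 4: U3 = -135; r = 88243; 88243 = 79 * 1117; sigma = (1 + 79) * (1 + 1117) = 80 * 1118 = 89440; answer 89440

89440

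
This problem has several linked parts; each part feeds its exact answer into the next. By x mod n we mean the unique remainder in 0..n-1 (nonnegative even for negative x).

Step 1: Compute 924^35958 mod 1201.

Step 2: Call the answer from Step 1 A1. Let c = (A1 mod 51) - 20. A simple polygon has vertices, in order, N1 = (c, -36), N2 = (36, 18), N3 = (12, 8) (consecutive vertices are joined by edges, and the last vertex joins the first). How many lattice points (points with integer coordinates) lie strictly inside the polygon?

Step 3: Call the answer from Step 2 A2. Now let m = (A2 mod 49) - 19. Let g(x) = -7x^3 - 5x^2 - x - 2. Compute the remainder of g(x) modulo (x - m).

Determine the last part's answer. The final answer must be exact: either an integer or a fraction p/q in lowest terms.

-16239

Step 1: squarings mod 1201: 924^1=924, 924^2=1066, 924^4=210, 924^8=864, 924^16=675, 924^32=446, 924^64=751, 924^128=732, 924^256=178, 924^512=458, 924^1024=790, 924^2048=781, 924^4096=1054, 924^8192=1192, 924^16384=81, 924^32768=556; 924^35958 = 924^2 * 924^4 * 924^16 * 924^32 * 924^64 * 924^1024 * 924^2048 * 924^32768 = 490 (mod 1201); answer 490
Step 2: A1 = 490; c = 11; cross terms: (11*18 - 36*-36)=1494, (36*8 - 12*18)=72, (12*-36 - 11*8)=-520; twice the area = |1046| = 1046; area = 523; boundary points = 1 + 2 + 1 = 4; strictly interior points = area - boundary/2 + 1 = 522; answer 522
Step 3: A2 = 522; m = 13; remainder = value at the root: -7*(13)^3 - 5*(13)^2 - 1*(13)^1 - 2 = (-15379) + (-845) + (-13) + (-2) = -16239; answer -16239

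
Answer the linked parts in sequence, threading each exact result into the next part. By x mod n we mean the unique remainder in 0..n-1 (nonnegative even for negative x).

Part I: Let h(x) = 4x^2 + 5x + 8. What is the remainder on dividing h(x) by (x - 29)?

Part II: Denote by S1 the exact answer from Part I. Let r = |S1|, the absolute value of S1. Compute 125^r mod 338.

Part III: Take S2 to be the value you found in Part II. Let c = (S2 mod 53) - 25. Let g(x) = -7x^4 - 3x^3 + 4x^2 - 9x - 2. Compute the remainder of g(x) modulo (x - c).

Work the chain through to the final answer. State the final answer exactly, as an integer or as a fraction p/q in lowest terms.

Part I: remainder = value at the root: 4*(29)^2 + 5*(29)^1 + 8 = (3364) + (145) + (8) = 3517; answer 3517
Part II: S1 = 3517; r = 3517; squarings mod 338: 125^1=125, 125^2=77, 125^4=183, 125^8=27, 125^16=53, 125^32=105, 125^64=209, 125^128=79, 125^256=157, 125^512=313, 125^1024=287, 125^2048=235; 125^3517 = 125^1 * 125^4 * 125^8 * 125^16 * 125^32 * 125^128 * 125^256 * 125^1024 * 125^2048 = 281 (mod 338); answer 281
Part III: S2 = 281; c = -9; remainder = value at the root: -7*(-9)^4 - 3*(-9)^3 + 4*(-9)^2 - 9*(-9)^1 - 2 = (-45927) + (2187) + (324) + (81) + (-2) = -43337; answer -43337

-43337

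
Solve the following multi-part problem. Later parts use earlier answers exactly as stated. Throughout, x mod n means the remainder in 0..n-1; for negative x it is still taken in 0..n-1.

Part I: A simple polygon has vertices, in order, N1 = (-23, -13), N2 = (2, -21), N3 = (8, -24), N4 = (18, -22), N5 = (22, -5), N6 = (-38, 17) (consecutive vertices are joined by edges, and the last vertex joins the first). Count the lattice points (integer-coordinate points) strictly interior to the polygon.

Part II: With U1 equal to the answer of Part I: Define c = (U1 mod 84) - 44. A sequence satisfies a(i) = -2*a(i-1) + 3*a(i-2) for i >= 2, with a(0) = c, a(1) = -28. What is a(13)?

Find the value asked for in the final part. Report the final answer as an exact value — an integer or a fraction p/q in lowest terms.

Part I: cross terms: (-23*-21 - 2*-13)=509, (2*-24 - 8*-21)=120, (8*-22 - 18*-24)=256, (18*-5 - 22*-22)=394, (22*17 - -38*-5)=184, (-38*-13 - -23*17)=885; twice the area = |2348| = 2348; area = 1174; boundary points = 1 + 3 + 2 + 1 + 2 + 15 = 24; strictly interior points = area - boundary/2 + 1 = 1163; answer 1163
Part II: U1 = 1163; c = 27; a(2) = -2*(-28) + 3*(27) = 137; iterating: a(2)=137, a(3)=-358, a(4)=1127, a(5)=-3328, a(6)=10037, a(7)=-30058, a(8)=90227, a(9)=-270628, a(10)=811937, a(11)=-2435758, a(12)=7307327, a(13)=-21921928; answer -21921928

-21921928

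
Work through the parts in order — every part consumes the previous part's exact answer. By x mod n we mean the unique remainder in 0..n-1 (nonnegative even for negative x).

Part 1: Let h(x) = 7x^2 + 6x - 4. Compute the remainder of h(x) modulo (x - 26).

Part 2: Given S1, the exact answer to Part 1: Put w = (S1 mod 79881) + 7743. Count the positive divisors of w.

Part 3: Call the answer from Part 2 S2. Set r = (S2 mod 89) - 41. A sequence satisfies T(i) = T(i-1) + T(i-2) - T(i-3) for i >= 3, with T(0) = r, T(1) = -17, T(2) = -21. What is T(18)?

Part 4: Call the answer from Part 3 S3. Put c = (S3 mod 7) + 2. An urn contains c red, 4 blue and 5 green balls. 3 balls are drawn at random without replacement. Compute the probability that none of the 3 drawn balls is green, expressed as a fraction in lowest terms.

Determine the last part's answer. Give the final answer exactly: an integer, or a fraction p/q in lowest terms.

7/44

Part 1: remainder = value at the root: 7*(26)^2 + 6*(26)^1 - 4 = (4732) + (156) + (-4) = 4884; answer 4884
Part 2: S1 = 4884; w = 12627; 12627 = 3^2 * 23 * 61; number of divisors = (2+1) * (1+1) * (1+1) = 12; answer 12
Part 3: S2 = 12; r = -29; T(3) = 1*(-21) + 1*(-17) - 1*(-29) = -9; iterating: T(3)=-9, T(4)=-13, T(5)=-1, T(6)=-5, T(7)=7, T(8)=3, T(9)=15, T(10)=11, T(11)=23, T(12)=19, T(13)=31, T(14)=27, T(15)=39, T(16)=35, T(17)=47, T(18)=43; answer 43
Part 4: S3 = 43; c = 3; total draws C(12,3) = 220; favorable C(7,3) = 35; P = 7/44; answer 7/44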